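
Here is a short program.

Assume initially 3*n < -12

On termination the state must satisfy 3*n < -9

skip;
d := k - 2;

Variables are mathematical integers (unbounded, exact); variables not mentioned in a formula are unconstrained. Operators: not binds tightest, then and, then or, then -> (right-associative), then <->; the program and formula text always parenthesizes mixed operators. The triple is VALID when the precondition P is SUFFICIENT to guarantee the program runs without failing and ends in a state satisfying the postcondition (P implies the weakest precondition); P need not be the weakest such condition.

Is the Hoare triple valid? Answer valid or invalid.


Working backward. After the program, 3*n < -9 must hold.
Before d := k - 2: 3*n < -9
Before skip: 3*n < -9
The weakest precondition is 3*n < -9.
Check whether 3*n < -12 implies it.
Every state satisfying the precondition satisfies the weakest precondition: the implication holds.
Answer: valid


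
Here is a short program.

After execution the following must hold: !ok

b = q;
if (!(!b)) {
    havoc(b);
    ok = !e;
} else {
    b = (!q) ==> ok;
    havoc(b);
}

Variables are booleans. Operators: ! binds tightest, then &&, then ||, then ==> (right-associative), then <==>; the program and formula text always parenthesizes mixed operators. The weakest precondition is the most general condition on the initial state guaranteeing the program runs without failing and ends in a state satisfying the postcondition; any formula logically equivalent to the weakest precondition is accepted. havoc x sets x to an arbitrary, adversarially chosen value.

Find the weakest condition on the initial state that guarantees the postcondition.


Working backward. After the program, !ok must hold.
Then branch requires e; else branch requires !ok.
Before the if: (b ==> e) && ((!b) ==> (!ok))
Before b := q: (q ==> e) && ((!q) ==> (!ok))
Answer: WP = (q ==> e) && ((!q) ==> (!ok))


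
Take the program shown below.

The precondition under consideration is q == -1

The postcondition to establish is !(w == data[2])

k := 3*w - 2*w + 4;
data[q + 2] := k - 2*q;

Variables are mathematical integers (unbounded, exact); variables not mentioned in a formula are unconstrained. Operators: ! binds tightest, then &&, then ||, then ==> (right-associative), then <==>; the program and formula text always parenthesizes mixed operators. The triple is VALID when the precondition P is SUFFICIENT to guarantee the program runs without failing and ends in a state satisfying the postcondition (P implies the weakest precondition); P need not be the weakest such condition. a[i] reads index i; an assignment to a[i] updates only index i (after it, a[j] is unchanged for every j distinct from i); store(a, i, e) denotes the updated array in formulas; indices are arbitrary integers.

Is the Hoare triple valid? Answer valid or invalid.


Working backward. After the program, !(w == data[2]) must hold.
Before data[q + 2] := k - 2*q: !(w == store(data, q + 2, k - 2*q)[2])
Before k := 3*w - 2*w + 4: !(w == store(data, q + 2, -2*q + w + 4)[2])
The weakest precondition is !(w == store(data, q + 2, -2*q + w + 4)[2]).
Check whether q == -1 implies it.
Countermodel: at the initial state data = {[1] = 0, [2] = 0, elsewhere 0}, q = -1, w = 0, the precondition holds but the weakest precondition fails.
Answer: invalid


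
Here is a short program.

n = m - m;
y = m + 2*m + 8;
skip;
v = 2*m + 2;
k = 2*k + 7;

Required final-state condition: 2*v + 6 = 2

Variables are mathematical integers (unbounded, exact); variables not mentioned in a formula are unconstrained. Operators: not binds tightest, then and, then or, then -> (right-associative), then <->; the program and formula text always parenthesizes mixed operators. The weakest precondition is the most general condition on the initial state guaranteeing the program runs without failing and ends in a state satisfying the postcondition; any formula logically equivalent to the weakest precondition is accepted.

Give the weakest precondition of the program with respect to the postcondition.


Working backward. After the program, the postcondition 2*v + 6 = 2 must hold; in canonical form it is 2*v = -4.
Before k := 2*k + 7: 2*v = -4
Before v := 2*m + 2: 4*m = -8
Before skip: 4*m = -8
Before y := m + 2*m + 8: 4*m = -8
Before n := m - m: 4*m = -8
Answer: WP = 4*m = -8


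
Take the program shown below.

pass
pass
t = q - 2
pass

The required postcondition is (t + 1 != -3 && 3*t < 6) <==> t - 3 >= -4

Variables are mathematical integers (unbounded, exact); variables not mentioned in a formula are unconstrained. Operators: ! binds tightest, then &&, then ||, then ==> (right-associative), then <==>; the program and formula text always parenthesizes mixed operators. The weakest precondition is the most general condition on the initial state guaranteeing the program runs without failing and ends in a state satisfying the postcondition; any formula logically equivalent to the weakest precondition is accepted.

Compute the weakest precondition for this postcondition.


Working backward. After the program, the postcondition (t + 1 != -3 && 3*t < 6) <==> t - 3 >= -4 must hold; in canonical form it is (t != -4 && 3*t < 6) <==> t >= -1.
Before skip: (t != -4 && 3*t < 6) <==> t >= -1
Before t := q - 2: (q != -2 && 3*q < 12) <==> q >= 1
Before skip: (q != -2 && 3*q < 12) <==> q >= 1
Before skip: (q != -2 && 3*q < 12) <==> q >= 1
Answer: WP = (q != -2 && 3*q < 12) <==> q >= 1


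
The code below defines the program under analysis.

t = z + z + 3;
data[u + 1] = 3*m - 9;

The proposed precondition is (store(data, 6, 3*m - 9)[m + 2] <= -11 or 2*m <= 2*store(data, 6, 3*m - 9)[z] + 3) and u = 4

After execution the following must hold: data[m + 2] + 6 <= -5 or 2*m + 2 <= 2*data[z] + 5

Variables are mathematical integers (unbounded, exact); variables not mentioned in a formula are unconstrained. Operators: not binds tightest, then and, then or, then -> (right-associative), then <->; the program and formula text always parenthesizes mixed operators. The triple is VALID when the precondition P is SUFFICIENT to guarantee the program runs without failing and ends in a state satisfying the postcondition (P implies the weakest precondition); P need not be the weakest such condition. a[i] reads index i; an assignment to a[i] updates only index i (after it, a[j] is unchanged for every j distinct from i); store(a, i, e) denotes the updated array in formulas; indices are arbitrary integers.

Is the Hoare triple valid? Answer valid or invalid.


Working backward. After the program, the postcondition data[m + 2] + 6 <= -5 or 2*m + 2 <= 2*data[z] + 5 must hold; in canonical form it is data[m + 2] <= -11 or 2*m <= 2*data[z] + 3.
Before data[u + 1] := 3*m - 9: store(data, u + 1, 3*m - 9)[m + 2] <= -11 or 2*m <= 2*store(data, u + 1, 3*m - 9)[z] + 3
Before t := z + z + 3: store(data, u + 1, 3*m - 9)[m + 2] <= -11 or 2*m <= 2*store(data, u + 1, 3*m - 9)[z] + 3
The weakest precondition is store(data, u + 1, 3*m - 9)[m + 2] <= -11 or 2*m <= 2*store(data, u + 1, 3*m - 9)[z] + 3.
Check whether (store(data, 6, 3*m - 9)[m + 2] <= -11 or 2*m <= 2*store(data, 6, 3*m - 9)[z] + 3) and u = 4 implies it.
Countermodel: at the initial state data = {[5] = -11, [6] = 4, [9] = 1, elsewhere 4}, m = 3, u = 4, z = 9, the precondition holds but the weakest precondition fails.
Answer: invalid


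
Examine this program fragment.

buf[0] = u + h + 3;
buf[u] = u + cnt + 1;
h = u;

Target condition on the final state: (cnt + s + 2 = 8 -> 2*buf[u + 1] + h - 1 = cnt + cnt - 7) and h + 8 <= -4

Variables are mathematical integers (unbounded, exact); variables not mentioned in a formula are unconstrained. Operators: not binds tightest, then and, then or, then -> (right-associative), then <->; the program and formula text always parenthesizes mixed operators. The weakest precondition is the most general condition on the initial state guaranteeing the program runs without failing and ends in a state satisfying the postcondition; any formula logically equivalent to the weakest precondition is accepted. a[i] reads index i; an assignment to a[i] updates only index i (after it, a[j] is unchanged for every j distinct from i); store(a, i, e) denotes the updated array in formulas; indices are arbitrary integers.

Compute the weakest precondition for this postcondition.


Working backward. After the program, the postcondition (cnt + s + 2 = 8 -> 2*buf[u + 1] + h - 1 = cnt + cnt - 7) and h + 8 <= -4 must hold; in canonical form it is (cnt + s = 6 -> 2*buf[u + 1] + h = 2*cnt - 6) and h <= -12.
Before h := u: (cnt + s = 6 -> 2*buf[u + 1] + u = 2*cnt - 6) and u <= -12
Before buf[u] := u + cnt + 1: (cnt + s = 6 -> 2*store(buf, u, cnt + u + 1)[u + 1] + u = 2*cnt - 6) and u <= -12
Before buf[0] := u + h + 3: (cnt + s = 6 -> 2*store(store(buf, 0, h + u + 3), u, cnt + u + 1)[u + 1] + u = 2*cnt - 6) and u <= -12
Answer: WP = (cnt + s = 6 -> 2*store(store(buf, 0, h + u + 3), u, cnt + u + 1)[u + 1] + u = 2*cnt - 6) and u <= -12


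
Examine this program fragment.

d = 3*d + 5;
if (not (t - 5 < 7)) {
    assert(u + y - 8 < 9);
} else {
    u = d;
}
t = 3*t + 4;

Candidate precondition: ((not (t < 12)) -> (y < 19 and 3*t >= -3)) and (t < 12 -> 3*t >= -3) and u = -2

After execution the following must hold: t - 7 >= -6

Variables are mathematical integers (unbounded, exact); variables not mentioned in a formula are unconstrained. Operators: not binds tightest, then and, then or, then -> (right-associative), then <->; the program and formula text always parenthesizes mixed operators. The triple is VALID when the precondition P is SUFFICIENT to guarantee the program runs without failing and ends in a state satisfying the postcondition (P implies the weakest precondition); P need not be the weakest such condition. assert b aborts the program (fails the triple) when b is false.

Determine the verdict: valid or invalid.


Working backward. After the program, the postcondition t - 7 >= -6 must hold; in canonical form it is t >= 1.
Before t := 3*t + 4: 3*t >= -3
Then branch requires u + y < 17 and 3*t >= -3; else branch requires 3*t >= -3.
Before the if: ((not (t < 12)) -> (u + y < 17 and 3*t >= -3)) and (t < 12 -> 3*t >= -3)
Before d := 3*d + 5: ((not (t < 12)) -> (u + y < 17 and 3*t >= -3)) and (t < 12 -> 3*t >= -3)
The weakest precondition is ((not (t < 12)) -> (u + y < 17 and 3*t >= -3)) and (t < 12 -> 3*t >= -3).
Check whether ((not (t < 12)) -> (y < 19 and 3*t >= -3)) and (t < 12 -> 3*t >= -3) and u = -2 implies it.
Every state satisfying the precondition satisfies the weakest precondition: the implication holds.
Answer: valid


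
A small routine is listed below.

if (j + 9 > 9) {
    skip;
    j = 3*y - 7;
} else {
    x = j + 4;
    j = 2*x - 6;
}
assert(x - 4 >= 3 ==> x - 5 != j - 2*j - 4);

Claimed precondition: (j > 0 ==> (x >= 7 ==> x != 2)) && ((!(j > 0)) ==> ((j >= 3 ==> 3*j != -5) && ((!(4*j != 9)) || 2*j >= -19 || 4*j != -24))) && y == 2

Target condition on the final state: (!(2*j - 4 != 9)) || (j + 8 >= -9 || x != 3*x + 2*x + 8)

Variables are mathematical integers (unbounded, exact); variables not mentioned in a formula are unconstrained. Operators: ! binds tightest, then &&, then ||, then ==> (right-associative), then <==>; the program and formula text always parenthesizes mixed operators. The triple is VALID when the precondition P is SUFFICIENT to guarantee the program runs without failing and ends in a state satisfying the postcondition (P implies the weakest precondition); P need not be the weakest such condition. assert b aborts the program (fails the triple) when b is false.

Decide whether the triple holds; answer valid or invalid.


Working backward. After the program, the postcondition (!(2*j - 4 != 9)) || (j + 8 >= -9 || x != 3*x + 2*x + 8) must hold; in canonical form it is (!(2*j != 13)) || j >= -17 || 4*x != -8.
Before assert x - 4 >= 3 ==> x - 5 != j - 2*j - 4: (x >= 7 ==> j + x != 1) && ((!(2*j != 13)) || j >= -17 || 4*x != -8)
Then branch requires (x >= 7 ==> x + 3*y != 8) && ((!(6*y != 27)) || 3*y >= -10 || 4*x != -8); else branch requires (j >= 3 ==> 3*j != -5) && ((!(4*j != 9)) || 2*j >= -19 || 4*j != -24).
Before the if: (j > 0 ==> ((x >= 7 ==> x + 3*y != 8) && ((!(6*y != 27)) || 3*y >= -10 || 4*x != -8))) && ((!(j > 0)) ==> ((j >= 3 ==> 3*j != -5) && ((!(4*j != 9)) || 2*j >= -19 || 4*j != -24)))
The weakest precondition is (j > 0 ==> ((x >= 7 ==> x + 3*y != 8) && ((!(6*y != 27)) || 3*y >= -10 || 4*x != -8))) && ((!(j > 0)) ==> ((j >= 3 ==> 3*j != -5) && ((!(4*j != 9)) || 2*j >= -19 || 4*j != -24))).
Check whether (j > 0 ==> (x >= 7 ==> x != 2)) && ((!(j > 0)) ==> ((j >= 3 ==> 3*j != -5) && ((!(4*j != 9)) || 2*j >= -19 || 4*j != -24))) && y == 2 implies it.
Every state satisfying the precondition satisfies the weakest precondition: the implication holds.
Answer: valid


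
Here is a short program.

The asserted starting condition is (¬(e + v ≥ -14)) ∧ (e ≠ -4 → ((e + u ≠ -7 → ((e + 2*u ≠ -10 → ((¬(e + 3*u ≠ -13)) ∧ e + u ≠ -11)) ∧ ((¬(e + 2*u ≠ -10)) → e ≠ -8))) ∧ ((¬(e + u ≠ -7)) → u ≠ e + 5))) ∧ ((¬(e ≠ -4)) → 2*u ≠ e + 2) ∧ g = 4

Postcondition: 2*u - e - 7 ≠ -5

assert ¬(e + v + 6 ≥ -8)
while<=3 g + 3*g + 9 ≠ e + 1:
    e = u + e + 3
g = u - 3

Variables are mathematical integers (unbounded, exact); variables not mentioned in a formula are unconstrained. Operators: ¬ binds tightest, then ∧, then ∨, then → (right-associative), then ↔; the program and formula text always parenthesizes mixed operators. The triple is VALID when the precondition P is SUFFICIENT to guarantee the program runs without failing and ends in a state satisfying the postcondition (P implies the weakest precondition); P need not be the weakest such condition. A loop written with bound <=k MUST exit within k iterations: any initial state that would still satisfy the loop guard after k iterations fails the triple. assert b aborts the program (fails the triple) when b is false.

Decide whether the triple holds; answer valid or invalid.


Working backward. After the program, the postcondition 2*u - e - 7 ≠ -5 must hold; in canonical form it is 2*u ≠ e + 2.
Before g := u - 3: 2*u ≠ e + 2
Before the loop (bound <=3), unroll the exhaustion recursion (WP_0 = exit-now case; WP_j = one more guarded iteration, up to j = 3):
  WP_0: (¬(4*g ≠ e - 8)) ∧ 2*u ≠ e + 2
  WP_1: (4*g ≠ e - 8 → ((¬(4*g ≠ e + u - 5)) ∧ u ≠ e + 5)) ∧ ((¬(4*g ≠ e - 8)) → 2*u ≠ e + 2)
  WP_2: (4*g ≠ e - 8 → ((4*g ≠ e + u - 5 → ((¬(4*g ≠ e + 2*u - 2)) ∧ e ≠ -8)) ∧ ((¬(4*g ≠ e + u - 5)) → u ≠ e + 5))) ∧ ((¬(4*g ≠ e - 8)) → 2*u ≠ e + 2)
  WP_3: (4*g ≠ e - 8 → ((4*g ≠ e + u - 5 → ((4*g ≠ e + 2*u - 2 → ((¬(4*g ≠ e + 3*u + 1)) ∧ e + u ≠ -11)) ∧ ((¬(4*g ≠ e + 2*u - 2)) → e ≠ -8))) ∧ ((¬(4*g ≠ e + u - 5)) → u ≠ e + 5))) ∧ ((¬(4*g ≠ e - 8)) → 2*u ≠ e + 2)
So before the loop: (4*g ≠ e - 8 → ((4*g ≠ e + u - 5 → ((4*g ≠ e + 2*u - 2 → ((¬(4*g ≠ e + 3*u + 1)) ∧ e + u ≠ -11)) ∧ ((¬(4*g ≠ e + 2*u - 2)) → e ≠ -8))) ∧ ((¬(4*g ≠ e + u - 5)) → u ≠ e + 5))) ∧ ((¬(4*g ≠ e - 8)) → 2*u ≠ e + 2)
Before assert ¬(e + v + 6 ≥ -8): (¬(e + v ≥ -14)) ∧ (4*g ≠ e - 8 → ((4*g ≠ e + u - 5 → ((4*g ≠ e + 2*u - 2 → ((¬(4*g ≠ e + 3*u + 1)) ∧ e + u ≠ -11)) ∧ ((¬(4*g ≠ e + 2*u - 2)) → e ≠ -8))) ∧ ((¬(4*g ≠ e + u - 5)) → u ≠ e + 5))) ∧ ((¬(4*g ≠ e - 8)) → 2*u ≠ e + 2)
The weakest precondition is (¬(e + v ≥ -14)) ∧ (4*g ≠ e - 8 → ((4*g ≠ e + u - 5 → ((4*g ≠ e + 2*u - 2 → ((¬(4*g ≠ e + 3*u + 1)) ∧ e + u ≠ -11)) ∧ ((¬(4*g ≠ e + 2*u - 2)) → e ≠ -8))) ∧ ((¬(4*g ≠ e + u - 5)) → u ≠ e + 5))) ∧ ((¬(4*g ≠ e - 8)) → 2*u ≠ e + 2).
Check whether (¬(e + v ≥ -14)) ∧ (e ≠ -4 → ((e + u ≠ -7 → ((e + 2*u ≠ -10 → ((¬(e + 3*u ≠ -13)) ∧ e + u ≠ -11)) ∧ ((¬(e + 2*u ≠ -10)) → e ≠ -8))) ∧ ((¬(e + u ≠ -7)) → u ≠ e + 5))) ∧ ((¬(e ≠ -4)) → 2*u ≠ e + 2) ∧ g = 4 implies it.
Countermodel: at the initial state e = -13, g = 4, u = 0, v = -2, the precondition holds but the weakest precondition fails.
Answer: invalid


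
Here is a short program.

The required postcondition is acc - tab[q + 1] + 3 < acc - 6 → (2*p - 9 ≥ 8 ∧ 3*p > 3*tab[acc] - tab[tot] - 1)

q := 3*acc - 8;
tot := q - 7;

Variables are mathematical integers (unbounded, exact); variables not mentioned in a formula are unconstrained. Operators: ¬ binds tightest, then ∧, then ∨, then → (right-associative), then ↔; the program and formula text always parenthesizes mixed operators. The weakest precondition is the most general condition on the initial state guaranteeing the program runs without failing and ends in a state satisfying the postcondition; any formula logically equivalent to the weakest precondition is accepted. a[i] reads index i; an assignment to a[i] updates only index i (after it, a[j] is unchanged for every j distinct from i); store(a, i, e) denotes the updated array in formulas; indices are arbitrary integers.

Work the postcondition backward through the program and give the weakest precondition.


Working backward. After the program, the postcondition acc - tab[q + 1] + 3 < acc - 6 → (2*p - 9 ≥ 8 ∧ 3*p > 3*tab[acc] - tab[tot] - 1) must hold; in canonical form it is tab[q + 1] > 9 → (2*p ≥ 17 ∧ tab[tot] + 3*p > 3*tab[acc] - 1).
Before tot := q - 7: tab[q + 1] > 9 → (2*p ≥ 17 ∧ tab[q - 7] + 3*p > 3*tab[acc] - 1)
Before q := 3*acc - 8: tab[3*acc - 7] > 9 → (2*p ≥ 17 ∧ tab[3*acc - 15] + 3*p > 3*tab[acc] - 1)
Answer: WP = tab[3*acc - 7] > 9 → (2*p ≥ 17 ∧ tab[3*acc - 15] + 3*p > 3*tab[acc] - 1)


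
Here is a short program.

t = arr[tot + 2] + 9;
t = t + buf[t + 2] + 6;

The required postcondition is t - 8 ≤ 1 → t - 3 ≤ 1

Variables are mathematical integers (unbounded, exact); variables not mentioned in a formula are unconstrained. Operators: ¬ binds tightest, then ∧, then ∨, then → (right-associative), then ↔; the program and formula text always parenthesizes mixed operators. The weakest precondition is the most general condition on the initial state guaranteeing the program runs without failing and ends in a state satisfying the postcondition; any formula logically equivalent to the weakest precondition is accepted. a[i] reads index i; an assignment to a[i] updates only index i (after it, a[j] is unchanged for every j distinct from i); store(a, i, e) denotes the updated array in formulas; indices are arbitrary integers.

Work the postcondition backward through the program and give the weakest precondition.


Working backward. After the program, the postcondition t - 8 ≤ 1 → t - 3 ≤ 1 must hold; in canonical form it is t ≤ 9 → t ≤ 4.
Before t := t + buf[t + 2] + 6: buf[t + 2] + t ≤ 3 → buf[t + 2] + t ≤ -2
Before t := arr[tot + 2] + 9: arr[tot + 2] + buf[arr[tot + 2] + 11] ≤ -6 → arr[tot + 2] + buf[arr[tot + 2] + 11] ≤ -11
Answer: WP = arr[tot + 2] + buf[arr[tot + 2] + 11] ≤ -6 → arr[tot + 2] + buf[arr[tot + 2] + 11] ≤ -11


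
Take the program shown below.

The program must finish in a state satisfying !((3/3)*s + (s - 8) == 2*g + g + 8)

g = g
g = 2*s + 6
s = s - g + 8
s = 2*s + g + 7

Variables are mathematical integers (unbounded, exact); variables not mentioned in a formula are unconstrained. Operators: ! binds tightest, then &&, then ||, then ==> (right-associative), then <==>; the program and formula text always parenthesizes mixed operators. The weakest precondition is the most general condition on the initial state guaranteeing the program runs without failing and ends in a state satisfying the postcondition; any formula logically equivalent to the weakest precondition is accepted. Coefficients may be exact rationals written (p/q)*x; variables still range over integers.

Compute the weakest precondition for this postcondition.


Working backward. After the program, the postcondition !((3/3)*s + (s - 8) == 2*g + g + 8) must hold; in canonical form it is !(2*s == 3*g + 16).
Before s := 2*s + g + 7: !(4*s == g + 2)
Before s := s - g + 8: !(4*s == 5*g - 30)
Before g := 2*s + 6: !(6*s == 0)
Before g := g: !(6*s == 0)
Answer: WP = !(6*s == 0)


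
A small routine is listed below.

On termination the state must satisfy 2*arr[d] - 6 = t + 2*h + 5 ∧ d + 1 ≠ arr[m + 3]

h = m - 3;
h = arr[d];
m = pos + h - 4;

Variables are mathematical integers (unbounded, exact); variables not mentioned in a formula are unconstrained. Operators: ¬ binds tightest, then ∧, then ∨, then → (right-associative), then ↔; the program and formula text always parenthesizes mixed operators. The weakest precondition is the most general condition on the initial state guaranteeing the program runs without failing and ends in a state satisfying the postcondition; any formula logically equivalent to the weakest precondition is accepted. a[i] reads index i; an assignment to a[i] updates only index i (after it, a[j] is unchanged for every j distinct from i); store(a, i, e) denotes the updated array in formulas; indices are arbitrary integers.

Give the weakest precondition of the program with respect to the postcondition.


Working backward. After the program, the postcondition 2*arr[d] - 6 = t + 2*h + 5 ∧ d + 1 ≠ arr[m + 3] must hold; in canonical form it is 2*arr[d] = 2*h + t + 11 ∧ d ≠ arr[m + 3] - 1.
Before m := pos + h - 4: 2*arr[d] = 2*h + t + 11 ∧ d ≠ arr[h + pos - 1] - 1
Before h := arr[d]: t = -11 ∧ d ≠ arr[arr[d] + pos - 1] - 1
Before h := m - 3: t = -11 ∧ d ≠ arr[arr[d] + pos - 1] - 1
Answer: WP = t = -11 ∧ d ≠ arr[arr[d] + pos - 1] - 1


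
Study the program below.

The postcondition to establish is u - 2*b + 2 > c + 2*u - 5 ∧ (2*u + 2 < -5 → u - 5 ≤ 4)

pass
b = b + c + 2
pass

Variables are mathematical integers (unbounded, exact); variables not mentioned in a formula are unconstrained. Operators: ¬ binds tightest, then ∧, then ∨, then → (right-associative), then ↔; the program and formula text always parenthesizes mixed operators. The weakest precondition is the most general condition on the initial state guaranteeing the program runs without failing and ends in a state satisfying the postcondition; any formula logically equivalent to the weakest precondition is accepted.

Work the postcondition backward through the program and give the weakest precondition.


Working backward. After the program, the postcondition u - 2*b + 2 > c + 2*u - 5 ∧ (2*u + 2 < -5 → u - 5 ≤ 4) must hold; in canonical form it is 2*b + c + u < 7 ∧ (2*u < -7 → u ≤ 9).
Before skip: 2*b + c + u < 7 ∧ (2*u < -7 → u ≤ 9)
Before b := b + c + 2: 2*b + 3*c + u < 3 ∧ (2*u < -7 → u ≤ 9)
Before skip: 2*b + 3*c + u < 3 ∧ (2*u < -7 → u ≤ 9)
Answer: WP = 2*b + 3*c + u < 3 ∧ (2*u < -7 → u ≤ 9)


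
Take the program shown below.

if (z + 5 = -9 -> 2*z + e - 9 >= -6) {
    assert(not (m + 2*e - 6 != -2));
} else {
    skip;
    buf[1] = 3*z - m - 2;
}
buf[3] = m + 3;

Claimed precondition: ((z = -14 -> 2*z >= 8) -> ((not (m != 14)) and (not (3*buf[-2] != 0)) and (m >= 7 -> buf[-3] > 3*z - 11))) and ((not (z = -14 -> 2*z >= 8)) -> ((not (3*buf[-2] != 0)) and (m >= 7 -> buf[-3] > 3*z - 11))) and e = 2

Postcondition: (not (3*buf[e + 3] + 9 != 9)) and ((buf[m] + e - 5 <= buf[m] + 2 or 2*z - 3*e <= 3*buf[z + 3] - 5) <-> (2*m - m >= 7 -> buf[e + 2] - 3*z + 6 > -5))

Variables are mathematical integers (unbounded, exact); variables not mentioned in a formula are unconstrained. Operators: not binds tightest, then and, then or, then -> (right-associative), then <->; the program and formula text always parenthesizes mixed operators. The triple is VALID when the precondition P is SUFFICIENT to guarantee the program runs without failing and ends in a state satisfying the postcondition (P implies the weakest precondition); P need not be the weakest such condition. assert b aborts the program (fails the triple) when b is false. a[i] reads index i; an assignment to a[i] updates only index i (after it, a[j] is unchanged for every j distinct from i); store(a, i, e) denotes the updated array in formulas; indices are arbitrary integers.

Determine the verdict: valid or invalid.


Working backward. After the program, the postcondition (not (3*buf[e + 3] + 9 != 9)) and ((buf[m] + e - 5 <= buf[m] + 2 or 2*z - 3*e <= 3*buf[z + 3] - 5) <-> (2*m - m >= 7 -> buf[e + 2] - 3*z + 6 > -5)) must hold; in canonical form it is (not (3*buf[e + 3] != 0)) and ((e <= 7 or 2*z <= 3*buf[z + 3] + 3*e - 5) <-> (m >= 7 -> buf[e + 2] > 3*z - 11)).
Before buf[3] := m + 3: (not (3*store(buf, 3, m + 3)[e + 3] != 0)) and ((e <= 7 or 2*z <= 3*store(buf, 3, m + 3)[z + 3] + 3*e - 5) <-> (m >= 7 -> store(buf, 3, m + 3)[e + 2] > 3*z - 11))
Then branch requires (not (2*e + m != 4)) and (not (3*store(buf, 3, m + 3)[e + 3] != 0)) and ((e <= 7 or 2*z <= 3*store(buf, 3, m + 3)[z + 3] + 3*e - 5) <-> (m >= 7 -> store(buf, 3, m + 3)[e + 2] > 3*z - 11)); else branch requires (not (3*store(store(buf, 1, -m + 3*z - 2), 3, m + 3)[e + 3] != 0)) and ((e <= 7 or 2*z <= 3*store(store(buf, 1, -m + 3*z - 2), 3, m + 3)[z + 3] + 3*e - 5) <-> (m >= 7 -> store(store(buf, 1, -m + 3*z - 2), 3, m + 3)[e + 2] > 3*z - 11)).
Before the if: ((z = -14 -> e + 2*z >= 3) -> ((not (2*e + m != 4)) and (not (3*store(buf, 3, m + 3)[e + 3] != 0)) and ((e <= 7 or 2*z <= 3*store(buf, 3, m + 3)[z + 3] + 3*e - 5) <-> (m >= 7 -> store(buf, 3, m + 3)[e + 2] > 3*z - 11)))) and ((not (z = -14 -> e + 2*z >= 3)) -> ((not (3*store(store(buf, 1, -m + 3*z - 2), 3, m + 3)[e + 3] != 0)) and ((e <= 7 or 2*z <= 3*store(store(buf, 1, -m + 3*z - 2), 3, m + 3)[z + 3] + 3*e - 5) <-> (m >= 7 -> store(store(buf, 1, -m + 3*z - 2), 3, m + 3)[e + 2] > 3*z - 11))))
The weakest precondition is ((z = -14 -> e + 2*z >= 3) -> ((not (2*e + m != 4)) and (not (3*store(buf, 3, m + 3)[e + 3] != 0)) and ((e <= 7 or 2*z <= 3*store(buf, 3, m + 3)[z + 3] + 3*e - 5) <-> (m >= 7 -> store(buf, 3, m + 3)[e + 2] > 3*z - 11)))) and ((not (z = -14 -> e + 2*z >= 3)) -> ((not (3*store(store(buf, 1, -m + 3*z - 2), 3, m + 3)[e + 3] != 0)) and ((e <= 7 or 2*z <= 3*store(store(buf, 1, -m + 3*z - 2), 3, m + 3)[z + 3] + 3*e - 5) <-> (m >= 7 -> store(store(buf, 1, -m + 3*z - 2), 3, m + 3)[e + 2] > 3*z - 11)))).
Check whether ((z = -14 -> 2*z >= 8) -> ((not (m != 14)) and (not (3*buf[-2] != 0)) and (m >= 7 -> buf[-3] > 3*z - 11))) and ((not (z = -14 -> 2*z >= 8)) -> ((not (3*buf[-2] != 0)) and (m >= 7 -> buf[-3] > 3*z - 11))) and e = 2 implies it.
Countermodel: at the initial state buf = {[-12] = 15521, [-3] = 15521, [-2] = 0, [1] = 15521, [3] = 15521, [4] = 15521, [5] = 15521, elsewhere 15521}, e = 2, m = 14, z = -15, the precondition holds but the weakest precondition fails.
Answer: invalid


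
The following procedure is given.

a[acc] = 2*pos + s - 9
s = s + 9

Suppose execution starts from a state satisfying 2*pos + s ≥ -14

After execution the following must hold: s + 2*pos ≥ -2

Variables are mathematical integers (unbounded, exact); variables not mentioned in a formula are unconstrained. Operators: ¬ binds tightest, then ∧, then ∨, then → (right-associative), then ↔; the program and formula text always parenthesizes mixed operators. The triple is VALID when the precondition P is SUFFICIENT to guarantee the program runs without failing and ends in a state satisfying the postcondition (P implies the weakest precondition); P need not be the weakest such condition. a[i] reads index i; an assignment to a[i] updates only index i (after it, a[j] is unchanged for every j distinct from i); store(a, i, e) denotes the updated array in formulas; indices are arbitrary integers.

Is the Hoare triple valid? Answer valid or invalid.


Working backward. After the program, the postcondition s + 2*pos ≥ -2 must hold; in canonical form it is 2*pos + s ≥ -2.
Before s := s + 9: 2*pos + s ≥ -11
Before a[acc] := 2*pos + s - 9: 2*pos + s ≥ -11
The weakest precondition is 2*pos + s ≥ -11.
Check whether 2*pos + s ≥ -14 implies it.
Countermodel: at the initial state pos = 0, s = -14, the precondition holds but the weakest precondition fails.
Answer: invalid


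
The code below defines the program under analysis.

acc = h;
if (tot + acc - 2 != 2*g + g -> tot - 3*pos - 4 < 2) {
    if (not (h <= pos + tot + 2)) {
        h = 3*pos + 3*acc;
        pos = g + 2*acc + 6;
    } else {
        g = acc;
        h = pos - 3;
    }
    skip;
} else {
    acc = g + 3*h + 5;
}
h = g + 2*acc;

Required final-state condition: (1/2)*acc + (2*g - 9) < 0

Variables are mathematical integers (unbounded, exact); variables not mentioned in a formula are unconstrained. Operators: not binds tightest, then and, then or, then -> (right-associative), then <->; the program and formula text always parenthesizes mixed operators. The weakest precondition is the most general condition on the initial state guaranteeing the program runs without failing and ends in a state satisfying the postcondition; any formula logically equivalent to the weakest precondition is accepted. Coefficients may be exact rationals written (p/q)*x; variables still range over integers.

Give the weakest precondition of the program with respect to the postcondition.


Working backward. After the program, the postcondition (1/2)*acc + (2*g - 9) < 0 must hold; in canonical form it is (1/2)*acc + 2*g < 9.
Before h := g + 2*acc: (1/2)*acc + 2*g < 9
Then branch requires ((not (h <= pos + tot + 2)) -> (1/2)*acc + 2*g < 9) and (h <= pos + tot + 2 -> (5/2)*acc < 9); else branch requires (5/2)*g + (3/2)*h < 13/2.
Before the if: ((acc + tot != 3*g + 2 -> tot < 3*pos + 6) -> (((not (h <= pos + tot + 2)) -> (1/2)*acc + 2*g < 9) and (h <= pos + tot + 2 -> (5/2)*acc < 9))) and ((not (acc + tot != 3*g + 2 -> tot < 3*pos + 6)) -> (5/2)*g + (3/2)*h < 13/2)
Before acc := h: ((h + tot != 3*g + 2 -> tot < 3*pos + 6) -> (((not (h <= pos + tot + 2)) -> 2*g + (1/2)*h < 9) and (h <= pos + tot + 2 -> (5/2)*h < 9))) and ((not (h + tot != 3*g + 2 -> tot < 3*pos + 6)) -> (5/2)*g + (3/2)*h < 13/2)
Answer: WP = ((h + tot != 3*g + 2 -> tot < 3*pos + 6) -> (((not (h <= pos + tot + 2)) -> 2*g + (1/2)*h < 9) and (h <= pos + tot + 2 -> (5/2)*h < 9))) and ((not (h + tot != 3*g + 2 -> tot < 3*pos + 6)) -> (5/2)*g + (3/2)*h < 13/2)


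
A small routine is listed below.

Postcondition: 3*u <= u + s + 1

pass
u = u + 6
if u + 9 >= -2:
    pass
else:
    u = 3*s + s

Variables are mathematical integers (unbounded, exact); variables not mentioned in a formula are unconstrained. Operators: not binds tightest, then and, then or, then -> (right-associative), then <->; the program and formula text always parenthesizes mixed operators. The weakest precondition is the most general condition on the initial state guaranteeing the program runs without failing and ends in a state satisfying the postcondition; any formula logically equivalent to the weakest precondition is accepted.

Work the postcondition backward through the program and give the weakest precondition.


Working backward. After the program, the postcondition 3*u <= u + s + 1 must hold; in canonical form it is 2*u <= s + 1.
Then branch requires 2*u <= s + 1; else branch requires 7*s <= 1.
Before the if: (u >= -11 -> 2*u <= s + 1) and ((not (u >= -11)) -> 7*s <= 1)
Before u := u + 6: (u >= -17 -> 2*u <= s - 11) and ((not (u >= -17)) -> 7*s <= 1)
Before skip: (u >= -17 -> 2*u <= s - 11) and ((not (u >= -17)) -> 7*s <= 1)
Answer: WP = (u >= -17 -> 2*u <= s - 11) and ((not (u >= -17)) -> 7*s <= 1)


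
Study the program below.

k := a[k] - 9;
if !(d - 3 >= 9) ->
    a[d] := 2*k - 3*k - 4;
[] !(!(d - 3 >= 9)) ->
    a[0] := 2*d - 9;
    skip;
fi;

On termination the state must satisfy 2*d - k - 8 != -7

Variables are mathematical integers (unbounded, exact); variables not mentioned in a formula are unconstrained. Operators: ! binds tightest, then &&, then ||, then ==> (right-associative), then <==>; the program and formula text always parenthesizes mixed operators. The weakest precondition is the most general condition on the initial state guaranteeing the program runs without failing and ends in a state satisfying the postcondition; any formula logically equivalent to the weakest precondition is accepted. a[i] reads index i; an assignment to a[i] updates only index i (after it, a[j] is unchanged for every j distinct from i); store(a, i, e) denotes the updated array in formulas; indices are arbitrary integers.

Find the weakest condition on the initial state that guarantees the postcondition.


Working backward. After the program, the postcondition 2*d - k - 8 != -7 must hold; in canonical form it is 2*d != k + 1.
Then branch requires 2*d != k + 1; else branch requires 2*d != k + 1.
Before the if: ((!(d >= 12)) ==> 2*d != k + 1) && (d >= 12 ==> 2*d != k + 1)
Before k := a[k] - 9: ((!(d >= 12)) ==> 2*d != a[k] - 8) && (d >= 12 ==> 2*d != a[k] - 8)
Answer: WP = ((!(d >= 12)) ==> 2*d != a[k] - 8) && (d >= 12 ==> 2*d != a[k] - 8)


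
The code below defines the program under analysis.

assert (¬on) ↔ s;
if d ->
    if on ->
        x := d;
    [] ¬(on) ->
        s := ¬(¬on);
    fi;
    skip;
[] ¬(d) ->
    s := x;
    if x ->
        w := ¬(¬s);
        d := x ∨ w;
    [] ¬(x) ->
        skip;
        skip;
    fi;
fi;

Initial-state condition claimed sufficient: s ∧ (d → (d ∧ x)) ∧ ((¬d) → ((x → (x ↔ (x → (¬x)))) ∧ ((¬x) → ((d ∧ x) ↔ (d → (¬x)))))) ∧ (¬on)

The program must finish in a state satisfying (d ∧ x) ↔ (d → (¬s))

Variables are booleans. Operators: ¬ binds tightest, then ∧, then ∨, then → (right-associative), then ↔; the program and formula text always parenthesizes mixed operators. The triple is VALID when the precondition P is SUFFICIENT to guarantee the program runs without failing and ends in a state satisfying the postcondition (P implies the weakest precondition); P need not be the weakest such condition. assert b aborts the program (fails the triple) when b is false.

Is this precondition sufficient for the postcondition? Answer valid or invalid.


Working backward. After the program, (d ∧ x) ↔ (d → (¬s)) must hold.
Then branch requires (on → (d ↔ (d → (¬s)))) ∧ ((¬on) → ((d ∧ x) ↔ (d → (¬on)))); else branch requires (x → (x ↔ (x → (¬x)))) ∧ ((¬x) → ((d ∧ x) ↔ (d → (¬x)))).
Before the if: (d → ((on → (d ↔ (d → (¬s)))) ∧ ((¬on) → ((d ∧ x) ↔ (d → (¬on)))))) ∧ ((¬d) → ((x → (x ↔ (x → (¬x)))) ∧ ((¬x) → ((d ∧ x) ↔ (d → (¬x))))))
Before assert (¬on) ↔ s: ((¬on) ↔ s) ∧ (d → ((on → (d ↔ (d → (¬s)))) ∧ ((¬on) → ((d ∧ x) ↔ (d → (¬on)))))) ∧ ((¬d) → ((x → (x ↔ (x → (¬x)))) ∧ ((¬x) → ((d ∧ x) ↔ (d → (¬x))))))
The weakest precondition is ((¬on) ↔ s) ∧ (d → ((on → (d ↔ (d → (¬s)))) ∧ ((¬on) → ((d ∧ x) ↔ (d → (¬on)))))) ∧ ((¬d) → ((x → (x ↔ (x → (¬x)))) ∧ ((¬x) → ((d ∧ x) ↔ (d → (¬x)))))).
Check whether s ∧ (d → (d ∧ x)) ∧ ((¬d) → ((x → (x ↔ (x → (¬x)))) ∧ ((¬x) → ((d ∧ x) ↔ (d → (¬x)))))) ∧ (¬on) implies it.
Every state satisfying the precondition satisfies the weakest precondition: the implication holds.
Answer: valid


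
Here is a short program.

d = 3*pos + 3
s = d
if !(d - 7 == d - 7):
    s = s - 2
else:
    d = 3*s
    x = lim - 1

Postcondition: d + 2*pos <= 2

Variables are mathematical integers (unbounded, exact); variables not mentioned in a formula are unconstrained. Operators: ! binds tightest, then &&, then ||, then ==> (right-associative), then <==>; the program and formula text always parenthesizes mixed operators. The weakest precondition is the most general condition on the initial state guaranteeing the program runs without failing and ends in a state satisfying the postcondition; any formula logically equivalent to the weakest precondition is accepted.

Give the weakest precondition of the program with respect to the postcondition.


Working backward. After the program, d + 2*pos <= 2 must hold.
Then branch requires d + 2*pos <= 2; else branch requires 2*pos + 3*s <= 2.
Before the if: 2*pos + 3*s <= 2
Before s := d: 3*d + 2*pos <= 2
Before d := 3*pos + 3: 11*pos <= -7
Answer: WP = 11*pos <= -7


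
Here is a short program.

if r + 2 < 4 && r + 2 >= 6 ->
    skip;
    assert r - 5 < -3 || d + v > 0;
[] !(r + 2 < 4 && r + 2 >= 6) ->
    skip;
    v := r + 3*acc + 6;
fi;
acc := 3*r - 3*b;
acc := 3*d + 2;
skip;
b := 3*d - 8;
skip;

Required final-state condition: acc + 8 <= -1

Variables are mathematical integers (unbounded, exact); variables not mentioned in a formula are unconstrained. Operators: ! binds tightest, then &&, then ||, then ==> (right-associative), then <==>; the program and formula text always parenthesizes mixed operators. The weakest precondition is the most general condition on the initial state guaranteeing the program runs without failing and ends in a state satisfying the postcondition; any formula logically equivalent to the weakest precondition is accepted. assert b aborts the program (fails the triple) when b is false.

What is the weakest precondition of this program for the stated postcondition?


Working backward. After the program, the postcondition acc + 8 <= -1 must hold; in canonical form it is acc <= -9.
Before skip: acc <= -9
Before b := 3*d - 8: acc <= -9
Before skip: acc <= -9
Before acc := 3*d + 2: 3*d <= -11
Before acc := 3*r - 3*b: 3*d <= -11
Then branch requires (r < 2 || d + v > 0) && 3*d <= -11; else branch requires 3*d <= -11.
Before the if: ((r < 2 && r >= 4) ==> ((r < 2 || d + v > 0) && 3*d <= -11)) && ((!(r < 2 && r >= 4)) ==> 3*d <= -11)
Answer: WP = ((r < 2 && r >= 4) ==> ((r < 2 || d + v > 0) && 3*d <= -11)) && ((!(r < 2 && r >= 4)) ==> 3*d <= -11)


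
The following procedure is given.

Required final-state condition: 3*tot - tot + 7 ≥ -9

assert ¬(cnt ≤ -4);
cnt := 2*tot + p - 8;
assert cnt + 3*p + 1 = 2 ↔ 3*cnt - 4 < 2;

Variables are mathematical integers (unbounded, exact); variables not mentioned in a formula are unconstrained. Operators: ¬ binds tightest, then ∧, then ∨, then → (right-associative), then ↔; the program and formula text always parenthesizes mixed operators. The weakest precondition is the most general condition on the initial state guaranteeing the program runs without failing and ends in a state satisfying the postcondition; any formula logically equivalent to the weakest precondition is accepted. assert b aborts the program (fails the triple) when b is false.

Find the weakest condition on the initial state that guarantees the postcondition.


Working backward. After the program, the postcondition 3*tot - tot + 7 ≥ -9 must hold; in canonical form it is 2*tot ≥ -16.
Before assert cnt + 3*p + 1 = 2 ↔ 3*cnt - 4 < 2: (cnt + 3*p = 1 ↔ 3*cnt < 6) ∧ 2*tot ≥ -16
Before cnt := 2*tot + p - 8: (4*p + 2*tot = 9 ↔ 3*p + 6*tot < 30) ∧ 2*tot ≥ -16
Before assert ¬(cnt ≤ -4): (¬(cnt ≤ -4)) ∧ (4*p + 2*tot = 9 ↔ 3*p + 6*tot < 30) ∧ 2*tot ≥ -16
Answer: WP = (¬(cnt ≤ -4)) ∧ (4*p + 2*tot = 9 ↔ 3*p + 6*tot < 30) ∧ 2*tot ≥ -16


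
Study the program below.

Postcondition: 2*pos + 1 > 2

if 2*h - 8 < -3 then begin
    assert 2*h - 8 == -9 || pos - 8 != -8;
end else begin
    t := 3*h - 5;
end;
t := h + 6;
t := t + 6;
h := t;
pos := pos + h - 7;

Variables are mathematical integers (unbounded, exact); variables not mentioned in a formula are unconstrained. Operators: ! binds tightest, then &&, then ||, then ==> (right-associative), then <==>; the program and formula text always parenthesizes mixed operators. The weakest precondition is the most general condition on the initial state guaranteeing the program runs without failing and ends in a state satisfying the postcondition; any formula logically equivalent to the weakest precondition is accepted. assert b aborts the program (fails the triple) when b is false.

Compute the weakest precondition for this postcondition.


Working backward. After the program, the postcondition 2*pos + 1 > 2 must hold; in canonical form it is 2*pos > 1.
Before pos := pos + h - 7: 2*h + 2*pos > 15
Before h := t: 2*pos + 2*t > 15
Before t := t + 6: 2*pos + 2*t > 3
Before t := h + 6: 2*h + 2*pos > -9
Then branch requires (2*h == -1 || pos != 0) && 2*h + 2*pos > -9; else branch requires 2*h + 2*pos > -9.
Before the if: (2*h < 5 ==> ((2*h == -1 || pos != 0) && 2*h + 2*pos > -9)) && ((!(2*h < 5)) ==> 2*h + 2*pos > -9)
Answer: WP = (2*h < 5 ==> ((2*h == -1 || pos != 0) && 2*h + 2*pos > -9)) && ((!(2*h < 5)) ==> 2*h + 2*pos > -9)
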